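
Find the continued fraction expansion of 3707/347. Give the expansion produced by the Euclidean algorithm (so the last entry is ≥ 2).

3707 = 10·347 + 237
347 = 1·237 + 110
237 = 2·110 + 17
110 = 6·17 + 8
17 = 2·8 + 1
8 = 8·1 + 0  (stop)
So 3707/347 = [10; 1, 2, 6, 2, 8].

[10; 1, 2, 6, 2, 8]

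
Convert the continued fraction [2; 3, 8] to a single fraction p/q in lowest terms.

Fold from the inside: start with 8/1.
  3 + 1/8 = 25/8
  2 + 8/25 = 58/25

58/25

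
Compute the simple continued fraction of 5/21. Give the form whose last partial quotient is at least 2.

5 = 0*21 + 5
21 = 4*5 + 1
5 = 5*1 + 0  (stop)
So 5/21 = [0; 4, 5].

[0; 4, 5]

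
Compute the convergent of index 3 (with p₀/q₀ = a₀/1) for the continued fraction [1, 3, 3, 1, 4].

Using pₖ = aₖpₖ₋₁ + pₖ₋₂, qₖ = aₖqₖ₋₁ + qₖ₋₂ (with p₋₁=1, p₋₂=0, q₋₁=0, q₋₂=1):
  k=0: a=1, p=1, q=1
  k=1: a=3, p=4, q=3
  k=2: a=3, p=13, q=10
  k=3: a=1, p=17, q=13

17/13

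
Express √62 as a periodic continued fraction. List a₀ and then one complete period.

[7; 1, 6, 1, 14]

a₀ = ⌊√62⌋ = 7.
With m₀=0, d₀=1 and mₖ₊₁ = dₖaₖ − mₖ, dₖ₊₁ = (n − mₖ₊₁²)/dₖ, aₖ₊₁ = ⌊(a₀+mₖ₊₁)/dₖ₊₁⌋:
  k=1: m=7, d=13, a=1
  k=2: m=6, d=2, a=6
  k=3: m=6, d=13, a=1
  k=4: m=7, d=1, a=14
d=1 and a=2a₀=14 at k=4, so the next step gives (m, d) = (7, 13) again — its k=1 value — and the period has length 4.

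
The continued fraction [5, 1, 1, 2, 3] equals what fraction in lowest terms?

Fold from the inside: start with 3/1.
  2 + 1/3 = 7/3
  1 + 3/7 = 10/7
  1 + 7/10 = 17/10
  5 + 10/17 = 95/17

95/17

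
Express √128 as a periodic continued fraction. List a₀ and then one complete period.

a₀ = ⌊√128⌋ = 11.
With m₀=0, d₀=1 and mₖ₊₁ = dₖaₖ − mₖ, dₖ₊₁ = (n − mₖ₊₁²)/dₖ, aₖ₊₁ = ⌊(a₀+mₖ₊₁)/dₖ₊₁⌋:
  k=1: m=11, d=7, a=3
  k=2: m=10, d=4, a=5
  k=3: m=10, d=7, a=3
  k=4: m=11, d=1, a=22
d=1 and a=2a₀=22 at k=4, so the next step gives (m, d) = (11, 7) again — its k=1 value — and the period has length 4.

[11; 3, 5, 3, 22]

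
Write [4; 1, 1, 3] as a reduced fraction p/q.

Fold from the inside: start with 3/1.
  1 + 1/3 = 4/3
  1 + 3/4 = 7/4
  4 + 4/7 = 32/7

32/7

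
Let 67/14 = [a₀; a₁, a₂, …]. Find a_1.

67 = 4·14 + 11   →  a_0 = 4
14 = 1·11 + 3   →  a_1 = 1

1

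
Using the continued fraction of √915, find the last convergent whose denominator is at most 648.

√915 = [30; 4, 60, …] (period length 2).
Convergents:
  p_0/q_0 = 30/1
  p_1/q_1 = 121/4
  p_2/q_2 = 7290/241
  p_3/q_3 = 29281/968
q_2 = 241 ≤ 648 < 968 = q_3, so the answer is 7290/241.

7290/241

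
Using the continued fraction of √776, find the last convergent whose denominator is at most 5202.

√776 = [27; 1, 5, 1, 54, …] (period length 4).
Convergents:
  p_0/q_0 = 27/1
  p_1/q_1 = 28/1
  p_2/q_2 = 167/6
  p_3/q_3 = 195/7
  p_4/q_4 = 10697/384
  p_5/q_5 = 10892/391
  p_6/q_6 = 65157/2339
  p_7/q_7 = 76049/2730
  p_8/q_8 = 4171803/149759
q_7 = 2730 ≤ 5202 < 149759 = q_8, so the answer is 76049/2730.

76049/2730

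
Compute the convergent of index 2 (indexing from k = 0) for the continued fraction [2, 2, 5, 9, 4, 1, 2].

Using pₖ = aₖpₖ₋₁ + pₖ₋₂, qₖ = aₖqₖ₋₁ + qₖ₋₂ (with p₋₁=1, p₋₂=0, q₋₁=0, q₋₂=1):
  k=0: a=2, p=2, q=1
  k=1: a=2, p=5, q=2
  k=2: a=5, p=27, q=11

27/11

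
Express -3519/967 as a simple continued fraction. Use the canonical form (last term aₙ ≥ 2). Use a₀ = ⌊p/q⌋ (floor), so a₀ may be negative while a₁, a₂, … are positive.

[-4; 2, 1, 3, 2, 1, 3, 7]

-3519 = -4×967 + 349
967 = 2×349 + 269
349 = 1×269 + 80
269 = 3×80 + 29
80 = 2×29 + 22
29 = 1×22 + 7
22 = 3×7 + 1
7 = 7×1 + 0  (stop)
So -3519/967 = [-4; 2, 1, 3, 2, 1, 3, 7].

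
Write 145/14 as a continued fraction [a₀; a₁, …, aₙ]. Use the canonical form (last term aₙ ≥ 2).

[10; 2, 1, 4]

145 = 10*14 + 5
14 = 2*5 + 4
5 = 1*4 + 1
4 = 4*1 + 0  (stop)
So 145/14 = [10; 2, 1, 4].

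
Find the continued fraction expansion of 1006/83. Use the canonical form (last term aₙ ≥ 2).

[12; 8, 3, 3]

1006 = 12·83 + 10
83 = 8·10 + 3
10 = 3·3 + 1
3 = 3·1 + 0  (stop)
So 1006/83 = [12; 8, 3, 3].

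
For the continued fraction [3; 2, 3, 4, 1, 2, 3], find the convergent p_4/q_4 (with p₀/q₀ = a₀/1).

127/37

Using pₖ = aₖpₖ₋₁ + pₖ₋₂, qₖ = aₖqₖ₋₁ + qₖ₋₂ (with p₋₁=1, p₋₂=0, q₋₁=0, q₋₂=1):
  k=0: a=3, p=3, q=1
  k=1: a=2, p=7, q=2
  k=2: a=3, p=24, q=7
  k=3: a=4, p=103, q=30
  k=4: a=1, p=127, q=37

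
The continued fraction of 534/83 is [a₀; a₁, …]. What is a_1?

534 = 6·83 + 36   →  a_0 = 6
83 = 2·36 + 11   →  a_1 = 2

2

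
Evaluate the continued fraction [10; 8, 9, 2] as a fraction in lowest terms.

1559/154

Using pₖ = aₖpₖ₋₁ + pₖ₋₂ and qₖ = aₖqₖ₋₁ + qₖ₋₂:
  k=0: a=10, p=10, q=1
  k=1: a=8, p=81, q=8
  k=2: a=9, p=739, q=73
  k=3: a=2, p=1559, q=154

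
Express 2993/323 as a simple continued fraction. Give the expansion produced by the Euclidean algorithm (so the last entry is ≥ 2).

2993 = 9*323 + 86
323 = 3*86 + 65
86 = 1*65 + 21
65 = 3*21 + 2
21 = 10*2 + 1
2 = 2*1 + 0  (stop)
So 2993/323 = [9; 3, 1, 3, 10, 2].

[9; 3, 1, 3, 10, 2]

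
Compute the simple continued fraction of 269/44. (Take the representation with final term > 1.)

[6; 8, 1, 4]

269 = 6*44 + 5
44 = 8*5 + 4
5 = 1*4 + 1
4 = 4*1 + 0  (stop)
So 269/44 = [6; 8, 1, 4].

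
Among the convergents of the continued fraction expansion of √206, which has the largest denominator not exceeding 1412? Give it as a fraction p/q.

√206 = [14; 2, 1, 5, 14, 5, 1, 2, 28, …] (period length 8).
Convergents:
  p_0/q_0 = 14/1
  p_1/q_1 = 29/2
  p_2/q_2 = 43/3
  p_3/q_3 = 244/17
  p_4/q_4 = 3459/241
  p_5/q_5 = 17539/1222
  p_6/q_6 = 20998/1463
q_5 = 1222 ≤ 1412 < 1463 = q_6, so the answer is 17539/1222.

17539/1222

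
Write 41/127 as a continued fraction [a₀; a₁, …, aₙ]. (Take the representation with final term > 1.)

41 = 0×127 + 41
127 = 3×41 + 4
41 = 10×4 + 1
4 = 4×1 + 0  (stop)
So 41/127 = [0; 3, 10, 4].

[0; 3, 10, 4]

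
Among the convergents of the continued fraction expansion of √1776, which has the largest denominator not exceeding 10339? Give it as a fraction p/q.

√1776 = [42; 7, 84, …] (period length 2).
Convergents:
  p_0/q_0 = 42/1
  p_1/q_1 = 295/7
  p_2/q_2 = 24822/589
  p_3/q_3 = 174049/4130
  p_4/q_4 = 14644938/347509
q_3 = 4130 ≤ 10339 < 347509 = q_4, so the answer is 174049/4130.

174049/4130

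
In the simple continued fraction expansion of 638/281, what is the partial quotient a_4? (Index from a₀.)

3

638 = 2·281 + 76   →  a_0 = 2
281 = 3·76 + 53   →  a_1 = 3
76 = 1·53 + 23   →  a_2 = 1
53 = 2·23 + 7   →  a_3 = 2
23 = 3·7 + 2   →  a_4 = 3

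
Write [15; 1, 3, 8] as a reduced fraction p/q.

Using pₖ = aₖpₖ₋₁ + pₖ₋₂ and qₖ = aₖqₖ₋₁ + qₖ₋₂:
  k=0: a=15, p=15, q=1
  k=1: a=1, p=16, q=1
  k=2: a=3, p=63, q=4
  k=3: a=8, p=520, q=33

520/33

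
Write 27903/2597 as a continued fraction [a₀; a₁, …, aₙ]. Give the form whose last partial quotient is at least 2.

27903 = 10×2597 + 1933
2597 = 1×1933 + 664
1933 = 2×664 + 605
664 = 1×605 + 59
605 = 10×59 + 15
59 = 3×15 + 14
15 = 1×14 + 1
14 = 14×1 + 0  (stop)
So 27903/2597 = [10; 1, 2, 1, 10, 3, 1, 14].

[10; 1, 2, 1, 10, 3, 1, 14]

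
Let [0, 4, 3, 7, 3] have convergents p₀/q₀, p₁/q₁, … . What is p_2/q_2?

3/13

Using pₖ = aₖpₖ₋₁ + pₖ₋₂, qₖ = aₖqₖ₋₁ + qₖ₋₂ (with p₋₁=1, p₋₂=0, q₋₁=0, q₋₂=1):
  k=0: a=0, p=0, q=1
  k=1: a=4, p=1, q=4
  k=2: a=3, p=3, q=13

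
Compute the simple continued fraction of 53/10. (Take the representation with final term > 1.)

53 = 5*10 + 3
10 = 3*3 + 1
3 = 3*1 + 0  (stop)
So 53/10 = [5; 3, 3].

[5; 3, 3]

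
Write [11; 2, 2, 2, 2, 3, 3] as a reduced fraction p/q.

3721/326

Fold from the inside: start with 3/1.
  3 + 1/3 = 10/3
  2 + 3/10 = 23/10
  2 + 10/23 = 56/23
  2 + 23/56 = 135/56
  2 + 56/135 = 326/135
  11 + 135/326 = 3721/326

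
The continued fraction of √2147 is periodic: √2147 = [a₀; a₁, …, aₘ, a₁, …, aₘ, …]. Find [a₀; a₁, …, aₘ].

[46; 2, 1, 45, 1, 2, 92]

a₀ = ⌊√2147⌋ = 46.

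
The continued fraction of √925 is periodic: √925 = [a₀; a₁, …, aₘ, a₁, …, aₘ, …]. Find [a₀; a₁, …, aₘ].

[30; 2, 2, 2, 2, 60]

a₀ = ⌊√925⌋ = 30.
With m₀=0, d₀=1 and mₖ₊₁ = dₖaₖ − mₖ, dₖ₊₁ = (n − mₖ₊₁²)/dₖ, aₖ₊₁ = ⌊(a₀+mₖ₊₁)/dₖ₊₁⌋:
  k=1: m=30, d=25, a=2
  k=2: m=20, d=21, a=2
  k=3: m=22, d=21, a=2
  k=4: m=20, d=25, a=2
  k=5: m=30, d=1, a=60
d=1 and a=2a₀=60 at k=5, so the next step gives (m, d) = (30, 25) again — its k=1 value — and the period has length 5.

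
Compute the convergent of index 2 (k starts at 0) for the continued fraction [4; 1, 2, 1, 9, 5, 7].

14/3

Using pₖ = aₖpₖ₋₁ + pₖ₋₂, qₖ = aₖqₖ₋₁ + qₖ₋₂ (with p₋₁=1, p₋₂=0, q₋₁=0, q₋₂=1):
  k=0: a=4, p=4, q=1
  k=1: a=1, p=5, q=1
  k=2: a=2, p=14, q=3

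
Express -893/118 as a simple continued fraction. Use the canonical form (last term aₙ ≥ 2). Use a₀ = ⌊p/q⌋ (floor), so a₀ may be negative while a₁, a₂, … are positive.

[-8; 2, 3, 5, 3]

-893 = -8*118 + 51
118 = 2*51 + 16
51 = 3*16 + 3
16 = 5*3 + 1
3 = 3*1 + 0  (stop)
So -893/118 = [-8; 2, 3, 5, 3].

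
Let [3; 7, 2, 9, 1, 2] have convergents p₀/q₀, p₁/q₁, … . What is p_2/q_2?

47/15

Using pₖ = aₖpₖ₋₁ + pₖ₋₂, qₖ = aₖqₖ₋₁ + qₖ₋₂ (with p₋₁=1, p₋₂=0, q₋₁=0, q₋₂=1):
  k=0: a=3, p=3, q=1
  k=1: a=7, p=22, q=7
  k=2: a=2, p=47, q=15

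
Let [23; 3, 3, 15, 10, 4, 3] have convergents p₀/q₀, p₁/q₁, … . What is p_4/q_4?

35883/1540

Using pₖ = aₖpₖ₋₁ + pₖ₋₂, qₖ = aₖqₖ₋₁ + qₖ₋₂ (with p₋₁=1, p₋₂=0, q₋₁=0, q₋₂=1):
  k=0: a=23, p=23, q=1
  k=1: a=3, p=70, q=3
  k=2: a=3, p=233, q=10
  k=3: a=15, p=3565, q=153
  k=4: a=10, p=35883, q=1540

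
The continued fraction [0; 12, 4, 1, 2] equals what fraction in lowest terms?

Using pₖ = aₖpₖ₋₁ + pₖ₋₂ and qₖ = aₖqₖ₋₁ + qₖ₋₂:
  k=0: a=0, p=0, q=1
  k=1: a=12, p=1, q=12
  k=2: a=4, p=4, q=49
  k=3: a=1, p=5, q=61
  k=4: a=2, p=14, q=171

14/171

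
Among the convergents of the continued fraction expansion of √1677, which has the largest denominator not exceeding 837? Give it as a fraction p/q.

32720/799

√1677 = [40; 1, 19, 2, 19, 1, 80, …] (period length 6).
Convergents:
  p_0/q_0 = 40/1
  p_1/q_1 = 41/1
  p_2/q_2 = 819/20
  p_3/q_3 = 1679/41
  p_4/q_4 = 32720/799
  p_5/q_5 = 34399/840
q_4 = 799 ≤ 837 < 840 = q_5, so the answer is 32720/799.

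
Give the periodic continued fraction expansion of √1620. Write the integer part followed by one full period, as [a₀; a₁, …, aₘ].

a₀ = ⌊√1620⌋ = 40.
With m₀=0, d₀=1 and mₖ₊₁ = dₖaₖ − mₖ, dₖ₊₁ = (n − mₖ₊₁²)/dₖ, aₖ₊₁ = ⌊(a₀+mₖ₊₁)/dₖ₊₁⌋:
  k=1: m=40, d=20, a=4
  k=2: m=40, d=1, a=80
d=1 and a=2a₀=80 at k=2, so the next step gives (m, d) = (40, 20) again — its k=1 value — and the period has length 2.

[40; 4, 80]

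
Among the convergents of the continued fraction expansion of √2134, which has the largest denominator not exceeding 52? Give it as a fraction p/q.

1894/41

√2134 = [46; 5, 8, 5, 92, …] (period length 4).
Convergents:
  p_0/q_0 = 46/1
  p_1/q_1 = 231/5
  p_2/q_2 = 1894/41
  p_3/q_3 = 9701/210
q_2 = 41 ≤ 52 < 210 = q_3, so the answer is 1894/41.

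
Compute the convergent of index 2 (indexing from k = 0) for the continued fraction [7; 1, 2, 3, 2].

Using pₖ = aₖpₖ₋₁ + pₖ₋₂, qₖ = aₖqₖ₋₁ + qₖ₋₂ (with p₋₁=1, p₋₂=0, q₋₁=0, q₋₂=1):
  k=0: a=7, p=7, q=1
  k=1: a=1, p=8, q=1
  k=2: a=2, p=23, q=3

23/3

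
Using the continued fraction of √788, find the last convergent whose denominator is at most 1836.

√788 = [28; 14, 56, …] (period length 2).
Convergents:
  p_0/q_0 = 28/1
  p_1/q_1 = 393/14
  p_2/q_2 = 22036/785
  p_3/q_3 = 308897/11004
q_2 = 785 ≤ 1836 < 11004 = q_3, so the answer is 22036/785.

22036/785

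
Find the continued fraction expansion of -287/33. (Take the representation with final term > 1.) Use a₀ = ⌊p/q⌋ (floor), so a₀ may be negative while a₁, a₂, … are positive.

[-9; 3, 3, 3]

-287 = -9*33 + 10
33 = 3*10 + 3
10 = 3*3 + 1
3 = 3*1 + 0  (stop)
So -287/33 = [-9; 3, 3, 3].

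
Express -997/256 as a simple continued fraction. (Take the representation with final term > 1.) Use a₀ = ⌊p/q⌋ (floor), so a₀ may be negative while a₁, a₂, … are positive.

[-4; 9, 2, 13]

-997 = -4×256 + 27
256 = 9×27 + 13
27 = 2×13 + 1
13 = 13×1 + 0  (stop)
So -997/256 = [-4; 9, 2, 13].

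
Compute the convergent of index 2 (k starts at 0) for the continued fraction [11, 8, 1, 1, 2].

Using pₖ = aₖpₖ₋₁ + pₖ₋₂, qₖ = aₖqₖ₋₁ + qₖ₋₂ (with p₋₁=1, p₋₂=0, q₋₁=0, q₋₂=1):
  k=0: a=11, p=11, q=1
  k=1: a=8, p=89, q=8
  k=2: a=1, p=100, q=9

100/9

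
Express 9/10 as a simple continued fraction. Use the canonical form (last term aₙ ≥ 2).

[0; 1, 9]

9 = 0·10 + 9
10 = 1·9 + 1
9 = 9·1 + 0  (stop)
So 9/10 = [0; 1, 9].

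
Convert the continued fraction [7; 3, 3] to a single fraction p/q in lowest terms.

73/10

Using pₖ = aₖpₖ₋₁ + pₖ₋₂ and qₖ = aₖqₖ₋₁ + qₖ₋₂:
  k=0: a=7, p=7, q=1
  k=1: a=3, p=22, q=3
  k=2: a=3, p=73, q=10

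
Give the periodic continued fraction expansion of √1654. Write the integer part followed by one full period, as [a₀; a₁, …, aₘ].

[40; 1, 2, 40, 2, 1, 80]

a₀ = ⌊√1654⌋ = 40.
With m₀=0, d₀=1 and mₖ₊₁ = dₖaₖ − mₖ, dₖ₊₁ = (n − mₖ₊₁²)/dₖ, aₖ₊₁ = ⌊(a₀+mₖ₊₁)/dₖ₊₁⌋:
  k=1: m=40, d=54, a=1
  k=2: m=14, d=27, a=2
  k=3: m=40, d=2, a=40
  k=4: m=40, d=27, a=2
  k=5: m=14, d=54, a=1
  k=6: m=40, d=1, a=80
d=1 and a=2a₀=80 at k=6, so the next step gives (m, d) = (40, 54) again — its k=1 value — and the period has length 6.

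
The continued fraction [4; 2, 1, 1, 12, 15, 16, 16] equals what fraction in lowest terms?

1077921/245158

Using pₖ = aₖpₖ₋₁ + pₖ₋₂ and qₖ = aₖqₖ₋₁ + qₖ₋₂:
  k=0: a=4, p=4, q=1
  k=1: a=2, p=9, q=2
  k=2: a=1, p=13, q=3
  k=3: a=1, p=22, q=5
  k=4: a=12, p=277, q=63
  k=5: a=15, p=4177, q=950
  k=6: a=16, p=67109, q=15263
  k=7: a=16, p=1077921, q=245158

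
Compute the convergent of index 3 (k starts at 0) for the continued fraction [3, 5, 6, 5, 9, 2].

511/160

Using pₖ = aₖpₖ₋₁ + pₖ₋₂, qₖ = aₖqₖ₋₁ + qₖ₋₂ (with p₋₁=1, p₋₂=0, q₋₁=0, q₋₂=1):
  k=0: a=3, p=3, q=1
  k=1: a=5, p=16, q=5
  k=2: a=6, p=99, q=31
  k=3: a=5, p=511, q=160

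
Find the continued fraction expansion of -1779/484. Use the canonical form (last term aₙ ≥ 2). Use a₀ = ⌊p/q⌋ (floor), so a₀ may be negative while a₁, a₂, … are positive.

-1779 = -4×484 + 157
484 = 3×157 + 13
157 = 12×13 + 1
13 = 13×1 + 0  (stop)
So -1779/484 = [-4; 3, 12, 13].

[-4; 3, 12, 13]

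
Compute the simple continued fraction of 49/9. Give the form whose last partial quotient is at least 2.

[5; 2, 4]

49 = 5·9 + 4
9 = 2·4 + 1
4 = 4·1 + 0  (stop)
So 49/9 = [5; 2, 4].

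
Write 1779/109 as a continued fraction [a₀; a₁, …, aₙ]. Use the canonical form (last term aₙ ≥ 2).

[16; 3, 8, 1, 3]

1779 = 16·109 + 35
109 = 3·35 + 4
35 = 8·4 + 3
4 = 1·3 + 1
3 = 3·1 + 0  (stop)
So 1779/109 = [16; 3, 8, 1, 3].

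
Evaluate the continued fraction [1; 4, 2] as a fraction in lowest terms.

11/9

Using pₖ = aₖpₖ₋₁ + pₖ₋₂ and qₖ = aₖqₖ₋₁ + qₖ₋₂:
  k=0: a=1, p=1, q=1
  k=1: a=4, p=5, q=4
  k=2: a=2, p=11, q=9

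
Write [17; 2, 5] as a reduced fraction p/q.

Using pₖ = aₖpₖ₋₁ + pₖ₋₂ and qₖ = aₖqₖ₋₁ + qₖ₋₂:
  k=0: a=17, p=17, q=1
  k=1: a=2, p=35, q=2
  k=2: a=5, p=192, q=11

192/11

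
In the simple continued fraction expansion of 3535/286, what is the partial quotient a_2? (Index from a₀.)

3535 = 12·286 + 103   →  a_0 = 12
286 = 2·103 + 80   →  a_1 = 2
103 = 1·80 + 23   →  a_2 = 1

1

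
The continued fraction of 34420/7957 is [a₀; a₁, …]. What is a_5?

34420 = 4·7957 + 2592   →  a_0 = 4
7957 = 3·2592 + 181   →  a_1 = 3
2592 = 14·181 + 58   →  a_2 = 14
181 = 3·58 + 7   →  a_3 = 3
58 = 8·7 + 2   →  a_4 = 8
7 = 3·2 + 1   →  a_5 = 3

3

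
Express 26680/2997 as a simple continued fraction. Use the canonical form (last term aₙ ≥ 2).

[8; 1, 9, 4, 2, 1, 2, 8]

26680 = 8*2997 + 2704
2997 = 1*2704 + 293
2704 = 9*293 + 67
293 = 4*67 + 25
67 = 2*25 + 17
25 = 1*17 + 8
17 = 2*8 + 1
8 = 8*1 + 0  (stop)
So 26680/2997 = [8; 1, 9, 4, 2, 1, 2, 8].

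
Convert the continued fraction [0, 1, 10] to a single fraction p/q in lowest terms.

Fold from the inside: start with 10/1.
  1 + 1/10 = 11/10
  0 + 10/11 = 10/11

10/11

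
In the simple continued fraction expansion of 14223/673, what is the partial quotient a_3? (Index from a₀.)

10

14223 = 21·673 + 90   →  a_0 = 21
673 = 7·90 + 43   →  a_1 = 7
90 = 2·43 + 4   →  a_2 = 2
43 = 10·4 + 3   →  a_3 = 10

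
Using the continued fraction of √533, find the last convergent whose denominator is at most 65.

√533 = [23; 11, 1, 1, 11, 46, …] (period length 5).
Convergents:
  p_0/q_0 = 23/1
  p_1/q_1 = 254/11
  p_2/q_2 = 277/12
  p_3/q_3 = 531/23
  p_4/q_4 = 6118/265
q_3 = 23 ≤ 65 < 265 = q_4, so the answer is 531/23.

531/23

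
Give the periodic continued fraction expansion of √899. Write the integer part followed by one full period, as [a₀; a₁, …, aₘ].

a₀ = ⌊√899⌋ = 29.

[29; 1, 58]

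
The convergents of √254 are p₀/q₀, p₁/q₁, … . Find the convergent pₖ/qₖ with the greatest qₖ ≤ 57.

√254 = [15; 1, 14, 1, 30, …] (period length 4).
Convergents:
  p_0/q_0 = 15/1
  p_1/q_1 = 16/1
  p_2/q_2 = 239/15
  p_3/q_3 = 255/16
  p_4/q_4 = 7889/495
q_3 = 16 ≤ 57 < 495 = q_4, so the answer is 255/16.

255/16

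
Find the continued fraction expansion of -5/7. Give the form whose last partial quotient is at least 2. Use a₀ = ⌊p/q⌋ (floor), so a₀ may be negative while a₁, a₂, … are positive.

[-1; 3, 2]

-5 = -1×7 + 2
7 = 3×2 + 1
2 = 2×1 + 0  (stop)
So -5/7 = [-1; 3, 2].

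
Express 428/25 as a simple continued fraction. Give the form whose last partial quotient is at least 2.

[17; 8, 3]

428 = 17*25 + 3
25 = 8*3 + 1
3 = 3*1 + 0  (stop)
So 428/25 = [17; 8, 3].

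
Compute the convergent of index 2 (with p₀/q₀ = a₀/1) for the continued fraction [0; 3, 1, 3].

1/4

Using pₖ = aₖpₖ₋₁ + pₖ₋₂, qₖ = aₖqₖ₋₁ + qₖ₋₂ (with p₋₁=1, p₋₂=0, q₋₁=0, q₋₂=1):
  k=0: a=0, p=0, q=1
  k=1: a=3, p=1, q=3
  k=2: a=1, p=1, q=4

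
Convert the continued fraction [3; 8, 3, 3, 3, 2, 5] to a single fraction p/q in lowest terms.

Fold from the inside: start with 5/1.
  2 + 1/5 = 11/5
  3 + 5/11 = 38/11
  3 + 11/38 = 125/38
  3 + 38/125 = 413/125
  8 + 125/413 = 3429/413
  3 + 413/3429 = 10700/3429

10700/3429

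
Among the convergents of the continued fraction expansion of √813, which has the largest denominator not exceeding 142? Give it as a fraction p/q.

√813 = [28; 1, 1, 18, 1, 1, 56, …] (period length 6).
Convergents:
  p_0/q_0 = 28/1
  p_1/q_1 = 29/1
  p_2/q_2 = 57/2
  p_3/q_3 = 1055/37
  p_4/q_4 = 1112/39
  p_5/q_5 = 2167/76
  p_6/q_6 = 122464/4295
q_5 = 76 ≤ 142 < 4295 = q_6, so the answer is 2167/76.

2167/76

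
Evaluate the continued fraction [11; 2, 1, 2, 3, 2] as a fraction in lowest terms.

Fold from the inside: start with 2/1.
  3 + 1/2 = 7/2
  2 + 2/7 = 16/7
  1 + 7/16 = 23/16
  2 + 16/23 = 62/23
  11 + 23/62 = 705/62

705/62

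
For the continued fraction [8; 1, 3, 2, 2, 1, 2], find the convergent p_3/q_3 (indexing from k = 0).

Using pₖ = aₖpₖ₋₁ + pₖ₋₂, qₖ = aₖqₖ₋₁ + qₖ₋₂ (with p₋₁=1, p₋₂=0, q₋₁=0, q₋₂=1):
  k=0: a=8, p=8, q=1
  k=1: a=1, p=9, q=1
  k=2: a=3, p=35, q=4
  k=3: a=2, p=79, q=9

79/9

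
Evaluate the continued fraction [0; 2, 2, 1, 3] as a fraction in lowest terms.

11/26

Fold from the inside: start with 3/1.
  1 + 1/3 = 4/3
  2 + 3/4 = 11/4
  2 + 4/11 = 26/11
  0 + 11/26 = 11/26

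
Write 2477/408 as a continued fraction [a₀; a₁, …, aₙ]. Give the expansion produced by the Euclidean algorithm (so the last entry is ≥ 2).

2477 = 6*408 + 29
408 = 14*29 + 2
29 = 14*2 + 1
2 = 2*1 + 0  (stop)
So 2477/408 = [6; 14, 14, 2].

[6; 14, 14, 2]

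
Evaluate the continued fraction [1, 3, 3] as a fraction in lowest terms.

Fold from the inside: start with 3/1.
  3 + 1/3 = 10/3
  1 + 3/10 = 13/10

13/10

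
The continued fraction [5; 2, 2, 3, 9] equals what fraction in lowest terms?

855/158

Fold from the inside: start with 9/1.
  3 + 1/9 = 28/9
  2 + 9/28 = 65/28
  2 + 28/65 = 158/65
  5 + 65/158 = 855/158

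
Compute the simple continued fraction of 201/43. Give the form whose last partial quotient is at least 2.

[4; 1, 2, 14]

201 = 4·43 + 29
43 = 1·29 + 14
29 = 2·14 + 1
14 = 14·1 + 0  (stop)
So 201/43 = [4; 1, 2, 14].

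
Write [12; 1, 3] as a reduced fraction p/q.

51/4

Fold from the inside: start with 3/1.
  1 + 1/3 = 4/3
  12 + 3/4 = 51/4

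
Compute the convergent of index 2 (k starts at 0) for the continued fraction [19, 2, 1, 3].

58/3

Using pₖ = aₖpₖ₋₁ + pₖ₋₂, qₖ = aₖqₖ₋₁ + qₖ₋₂ (with p₋₁=1, p₋₂=0, q₋₁=0, q₋₂=1):
  k=0: a=19, p=19, q=1
  k=1: a=2, p=39, q=2
  k=2: a=1, p=58, q=3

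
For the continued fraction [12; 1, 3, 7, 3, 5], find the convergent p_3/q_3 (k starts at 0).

Using pₖ = aₖpₖ₋₁ + pₖ₋₂, qₖ = aₖqₖ₋₁ + qₖ₋₂ (with p₋₁=1, p₋₂=0, q₋₁=0, q₋₂=1):
  k=0: a=12, p=12, q=1
  k=1: a=1, p=13, q=1
  k=2: a=3, p=51, q=4
  k=3: a=7, p=370, q=29

370/29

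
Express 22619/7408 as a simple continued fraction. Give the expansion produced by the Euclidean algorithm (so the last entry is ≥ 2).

22619 = 3×7408 + 395
7408 = 18×395 + 298
395 = 1×298 + 97
298 = 3×97 + 7
97 = 13×7 + 6
7 = 1×6 + 1
6 = 6×1 + 0  (stop)
So 22619/7408 = [3; 18, 1, 3, 13, 1, 6].

[3; 18, 1, 3, 13, 1, 6]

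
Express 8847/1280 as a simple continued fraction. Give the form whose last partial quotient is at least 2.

[6; 1, 10, 3, 18, 2]

8847 = 6*1280 + 1167
1280 = 1*1167 + 113
1167 = 10*113 + 37
113 = 3*37 + 2
37 = 18*2 + 1
2 = 2*1 + 0  (stop)
So 8847/1280 = [6; 1, 10, 3, 18, 2].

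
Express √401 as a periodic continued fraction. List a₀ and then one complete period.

a₀ = ⌊√401⌋ = 20.

[20; 40]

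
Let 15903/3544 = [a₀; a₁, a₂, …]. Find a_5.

15903 = 4·3544 + 1727   →  a_0 = 4
3544 = 2·1727 + 90   →  a_1 = 2
1727 = 19·90 + 17   →  a_2 = 19
90 = 5·17 + 5   →  a_3 = 5
17 = 3·5 + 2   →  a_4 = 3
5 = 2·2 + 1   →  a_5 = 2

2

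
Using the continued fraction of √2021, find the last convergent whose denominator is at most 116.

√2021 = [44; 1, 21, 2, 21, 1, 88, …] (period length 6).
Convergents:
  p_0/q_0 = 44/1
  p_1/q_1 = 45/1
  p_2/q_2 = 989/22
  p_3/q_3 = 2023/45
  p_4/q_4 = 43472/967
q_3 = 45 ≤ 116 < 967 = q_4, so the answer is 2023/45.

2023/45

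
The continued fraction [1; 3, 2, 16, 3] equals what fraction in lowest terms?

Using pₖ = aₖpₖ₋₁ + pₖ₋₂ and qₖ = aₖqₖ₋₁ + qₖ₋₂:
  k=0: a=1, p=1, q=1
  k=1: a=3, p=4, q=3
  k=2: a=2, p=9, q=7
  k=3: a=16, p=148, q=115
  k=4: a=3, p=453, q=352

453/352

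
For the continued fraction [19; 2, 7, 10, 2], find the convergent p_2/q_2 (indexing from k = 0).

292/15

Using pₖ = aₖpₖ₋₁ + pₖ₋₂, qₖ = aₖqₖ₋₁ + qₖ₋₂ (with p₋₁=1, p₋₂=0, q₋₁=0, q₋₂=1):
  k=0: a=19, p=19, q=1
  k=1: a=2, p=39, q=2
  k=2: a=7, p=292, q=15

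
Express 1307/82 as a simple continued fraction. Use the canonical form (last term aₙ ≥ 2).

[15; 1, 15, 2, 2]

1307 = 15·82 + 77
82 = 1·77 + 5
77 = 15·5 + 2
5 = 2·2 + 1
2 = 2·1 + 0  (stop)
So 1307/82 = [15; 1, 15, 2, 2].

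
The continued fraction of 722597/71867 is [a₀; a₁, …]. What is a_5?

4

722597 = 10·71867 + 3927   →  a_0 = 10
71867 = 18·3927 + 1181   →  a_1 = 18
3927 = 3·1181 + 384   →  a_2 = 3
1181 = 3·384 + 29   →  a_3 = 3
384 = 13·29 + 7   →  a_4 = 13
29 = 4·7 + 1   →  a_5 = 4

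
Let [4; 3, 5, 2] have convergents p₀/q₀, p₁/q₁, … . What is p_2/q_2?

Using pₖ = aₖpₖ₋₁ + pₖ₋₂, qₖ = aₖqₖ₋₁ + qₖ₋₂ (with p₋₁=1, p₋₂=0, q₋₁=0, q₋₂=1):
  k=0: a=4, p=4, q=1
  k=1: a=3, p=13, q=3
  k=2: a=5, p=69, q=16

69/16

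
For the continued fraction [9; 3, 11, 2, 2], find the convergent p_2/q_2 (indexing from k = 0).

317/34

Using pₖ = aₖpₖ₋₁ + pₖ₋₂, qₖ = aₖqₖ₋₁ + qₖ₋₂ (with p₋₁=1, p₋₂=0, q₋₁=0, q₋₂=1):
  k=0: a=9, p=9, q=1
  k=1: a=3, p=28, q=3
  k=2: a=11, p=317, q=34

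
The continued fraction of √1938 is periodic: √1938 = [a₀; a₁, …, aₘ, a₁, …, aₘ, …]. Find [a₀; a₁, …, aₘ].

a₀ = ⌊√1938⌋ = 44.
With m₀=0, d₀=1 and mₖ₊₁ = dₖaₖ − mₖ, dₖ₊₁ = (n − mₖ₊₁²)/dₖ, aₖ₊₁ = ⌊(a₀+mₖ₊₁)/dₖ₊₁⌋:
  k=1: m=44, d=2, a=44
  k=2: m=44, d=1, a=88
d=1 and a=2a₀=88 at k=2, so the next step gives (m, d) = (44, 2) again — its k=1 value — and the period has length 2.

[44; 44, 88]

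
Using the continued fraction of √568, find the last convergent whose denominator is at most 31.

143/6

√568 = [23; 1, 4, 1, 46, …] (period length 4).
Convergents:
  p_0/q_0 = 23/1
  p_1/q_1 = 24/1
  p_2/q_2 = 119/5
  p_3/q_3 = 143/6
  p_4/q_4 = 6697/281
q_3 = 6 ≤ 31 < 281 = q_4, so the answer is 143/6.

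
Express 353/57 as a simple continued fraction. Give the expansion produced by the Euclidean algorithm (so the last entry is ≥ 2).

353 = 6·57 + 11
57 = 5·11 + 2
11 = 5·2 + 1
2 = 2·1 + 0  (stop)
So 353/57 = [6; 5, 5, 2].

[6; 5, 5, 2]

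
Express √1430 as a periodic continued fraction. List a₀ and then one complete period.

[37; 1, 4, 2, 2, 2, 4, 1, 74]

a₀ = ⌊√1430⌋ = 37.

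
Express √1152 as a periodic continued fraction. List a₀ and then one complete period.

a₀ = ⌊√1152⌋ = 33.
With m₀=0, d₀=1 and mₖ₊₁ = dₖaₖ − mₖ, dₖ₊₁ = (n − mₖ₊₁²)/dₖ, aₖ₊₁ = ⌊(a₀+mₖ₊₁)/dₖ₊₁⌋:
  k=1: m=33, d=63, a=1
  k=2: m=30, d=4, a=15
  k=3: m=30, d=63, a=1
  k=4: m=33, d=1, a=66
d=1 and a=2a₀=66 at k=4, so the next step gives (m, d) = (33, 63) again — its k=1 value — and the period has length 4.

[33; 1, 15, 1, 66]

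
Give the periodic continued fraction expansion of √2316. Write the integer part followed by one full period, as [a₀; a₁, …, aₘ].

a₀ = ⌊√2316⌋ = 48.
With m₀=0, d₀=1 and mₖ₊₁ = dₖaₖ − mₖ, dₖ₊₁ = (n − mₖ₊₁²)/dₖ, aₖ₊₁ = ⌊(a₀+mₖ₊₁)/dₖ₊₁⌋:
  k=1: m=48, d=12, a=8
  k=2: m=48, d=1, a=96
d=1 and a=2a₀=96 at k=2, so the next step gives (m, d) = (48, 12) again — its k=1 value — and the period has length 2.

[48; 8, 96]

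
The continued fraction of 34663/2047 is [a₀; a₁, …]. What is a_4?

34663 = 16·2047 + 1911   →  a_0 = 16
2047 = 1·1911 + 136   →  a_1 = 1
1911 = 14·136 + 7   →  a_2 = 14
136 = 19·7 + 3   →  a_3 = 19
7 = 2·3 + 1   →  a_4 = 2

2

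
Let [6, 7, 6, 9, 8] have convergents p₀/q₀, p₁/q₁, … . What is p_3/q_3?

2419/394

Using pₖ = aₖpₖ₋₁ + pₖ₋₂, qₖ = aₖqₖ₋₁ + qₖ₋₂ (with p₋₁=1, p₋₂=0, q₋₁=0, q₋₂=1):
  k=0: a=6, p=6, q=1
  k=1: a=7, p=43, q=7
  k=2: a=6, p=264, q=43
  k=3: a=9, p=2419, q=394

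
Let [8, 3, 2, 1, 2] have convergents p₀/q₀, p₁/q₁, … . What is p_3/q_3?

Using pₖ = aₖpₖ₋₁ + pₖ₋₂, qₖ = aₖqₖ₋₁ + qₖ₋₂ (with p₋₁=1, p₋₂=0, q₋₁=0, q₋₂=1):
  k=0: a=8, p=8, q=1
  k=1: a=3, p=25, q=3
  k=2: a=2, p=58, q=7
  k=3: a=1, p=83, q=10

83/10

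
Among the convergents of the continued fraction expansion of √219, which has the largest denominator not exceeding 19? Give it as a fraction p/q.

√219 = [14; 1, 3, 1, 28, …] (period length 4).
Convergents:
  p_0/q_0 = 14/1
  p_1/q_1 = 15/1
  p_2/q_2 = 59/4
  p_3/q_3 = 74/5
  p_4/q_4 = 2131/144
q_3 = 5 ≤ 19 < 144 = q_4, so the answer is 74/5.

74/5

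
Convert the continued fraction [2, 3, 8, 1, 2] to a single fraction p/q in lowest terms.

Using pₖ = aₖpₖ₋₁ + pₖ₋₂ and qₖ = aₖqₖ₋₁ + qₖ₋₂:
  k=0: a=2, p=2, q=1
  k=1: a=3, p=7, q=3
  k=2: a=8, p=58, q=25
  k=3: a=1, p=65, q=28
  k=4: a=2, p=188, q=81

188/81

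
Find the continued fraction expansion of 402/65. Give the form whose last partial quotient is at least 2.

402 = 6*65 + 12
65 = 5*12 + 5
12 = 2*5 + 2
5 = 2*2 + 1
2 = 2*1 + 0  (stop)
So 402/65 = [6; 5, 2, 2, 2].

[6; 5, 2, 2, 2]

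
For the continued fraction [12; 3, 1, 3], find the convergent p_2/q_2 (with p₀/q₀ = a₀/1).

49/4

Using pₖ = aₖpₖ₋₁ + pₖ₋₂, qₖ = aₖqₖ₋₁ + qₖ₋₂ (with p₋₁=1, p₋₂=0, q₋₁=0, q₋₂=1):
  k=0: a=12, p=12, q=1
  k=1: a=3, p=37, q=3
  k=2: a=1, p=49, q=4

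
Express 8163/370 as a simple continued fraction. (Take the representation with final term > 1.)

8163 = 22*370 + 23
370 = 16*23 + 2
23 = 11*2 + 1
2 = 2*1 + 0  (stop)
So 8163/370 = [22; 16, 11, 2].

[22; 16, 11, 2]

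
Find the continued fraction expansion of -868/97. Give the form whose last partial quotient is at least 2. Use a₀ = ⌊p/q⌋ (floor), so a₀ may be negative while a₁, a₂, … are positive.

[-9; 19, 2, 2]

-868 = -9·97 + 5
97 = 19·5 + 2
5 = 2·2 + 1
2 = 2·1 + 0  (stop)
So -868/97 = [-9; 19, 2, 2].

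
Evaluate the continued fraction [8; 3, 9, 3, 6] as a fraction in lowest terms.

4577/550

Fold from the inside: start with 6/1.
  3 + 1/6 = 19/6
  9 + 6/19 = 177/19
  3 + 19/177 = 550/177
  8 + 177/550 = 4577/550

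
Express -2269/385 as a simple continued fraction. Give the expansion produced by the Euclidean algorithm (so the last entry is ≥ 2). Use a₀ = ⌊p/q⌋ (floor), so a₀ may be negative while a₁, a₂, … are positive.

-2269 = -6·385 + 41
385 = 9·41 + 16
41 = 2·16 + 9
16 = 1·9 + 7
9 = 1·7 + 2
7 = 3·2 + 1
2 = 2·1 + 0  (stop)
So -2269/385 = [-6; 9, 2, 1, 1, 3, 2].

[-6; 9, 2, 1, 1, 3, 2]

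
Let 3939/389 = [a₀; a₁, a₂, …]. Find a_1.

7

3939 = 10·389 + 49   →  a_0 = 10
389 = 7·49 + 46   →  a_1 = 7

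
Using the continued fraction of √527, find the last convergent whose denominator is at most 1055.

√527 = [22; 1, 21, 1, 44, …] (period length 4).
Convergents:
  p_0/q_0 = 22/1
  p_1/q_1 = 23/1
  p_2/q_2 = 505/22
  p_3/q_3 = 528/23
  p_4/q_4 = 23737/1034
  p_5/q_5 = 24265/1057
q_4 = 1034 ≤ 1055 < 1057 = q_5, so the answer is 23737/1034.

23737/1034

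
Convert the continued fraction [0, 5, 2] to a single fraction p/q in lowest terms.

Using pₖ = aₖpₖ₋₁ + pₖ₋₂ and qₖ = aₖqₖ₋₁ + qₖ₋₂:
  k=0: a=0, p=0, q=1
  k=1: a=5, p=1, q=5
  k=2: a=2, p=2, q=11

2/11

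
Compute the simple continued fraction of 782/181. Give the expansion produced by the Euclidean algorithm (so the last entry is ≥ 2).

[4; 3, 8, 3, 2]

782 = 4·181 + 58
181 = 3·58 + 7
58 = 8·7 + 2
7 = 3·2 + 1
2 = 2·1 + 0  (stop)
So 782/181 = [4; 3, 8, 3, 2].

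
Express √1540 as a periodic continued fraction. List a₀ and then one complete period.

[39; 4, 8, 2, 8, 4, 78]

a₀ = ⌊√1540⌋ = 39.
With m₀=0, d₀=1 and mₖ₊₁ = dₖaₖ − mₖ, dₖ₊₁ = (n − mₖ₊₁²)/dₖ, aₖ₊₁ = ⌊(a₀+mₖ₊₁)/dₖ₊₁⌋:
  k=1: m=39, d=19, a=4
  k=2: m=37, d=9, a=8
  k=3: m=35, d=35, a=2
  k=4: m=35, d=9, a=8
  k=5: m=37, d=19, a=4
  k=6: m=39, d=1, a=78
d=1 and a=2a₀=78 at k=6, so the next step gives (m, d) = (39, 19) again — its k=1 value — and the period has length 6.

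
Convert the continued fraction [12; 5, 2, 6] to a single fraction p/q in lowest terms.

Using pₖ = aₖpₖ₋₁ + pₖ₋₂ and qₖ = aₖqₖ₋₁ + qₖ₋₂:
  k=0: a=12, p=12, q=1
  k=1: a=5, p=61, q=5
  k=2: a=2, p=134, q=11
  k=3: a=6, p=865, q=71

865/71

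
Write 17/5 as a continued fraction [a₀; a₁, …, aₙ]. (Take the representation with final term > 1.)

[3; 2, 2]

17 = 3*5 + 2
5 = 2*2 + 1
2 = 2*1 + 0  (stop)
So 17/5 = [3; 2, 2].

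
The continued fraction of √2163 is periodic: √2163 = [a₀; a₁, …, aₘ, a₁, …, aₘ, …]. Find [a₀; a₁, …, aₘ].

a₀ = ⌊√2163⌋ = 46.
With m₀=0, d₀=1 and mₖ₊₁ = dₖaₖ − mₖ, dₖ₊₁ = (n − mₖ₊₁²)/dₖ, aₖ₊₁ = ⌊(a₀+mₖ₊₁)/dₖ₊₁⌋:
  k=1: m=46, d=47, a=1
  k=2: m=1, d=46, a=1
  k=3: m=45, d=3, a=30
  k=4: m=45, d=46, a=1
  k=5: m=1, d=47, a=1
  k=6: m=46, d=1, a=92
d=1 and a=2a₀=92 at k=6, so the next step gives (m, d) = (46, 47) again — its k=1 value — and the period has length 6.

[46; 1, 1, 30, 1, 1, 92]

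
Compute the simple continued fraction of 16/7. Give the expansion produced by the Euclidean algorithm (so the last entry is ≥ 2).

[2; 3, 2]

16 = 2×7 + 2
7 = 3×2 + 1
2 = 2×1 + 0  (stop)
So 16/7 = [2; 3, 2].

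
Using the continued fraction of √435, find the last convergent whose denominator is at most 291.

5965/286

√435 = [20; 1, 5, 1, 40, …] (period length 4).
Convergents:
  p_0/q_0 = 20/1
  p_1/q_1 = 21/1
  p_2/q_2 = 125/6
  p_3/q_3 = 146/7
  p_4/q_4 = 5965/286
  p_5/q_5 = 6111/293
q_4 = 286 ≤ 291 < 293 = q_5, so the answer is 5965/286.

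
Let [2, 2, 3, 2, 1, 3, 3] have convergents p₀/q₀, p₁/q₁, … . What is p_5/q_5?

Using pₖ = aₖpₖ₋₁ + pₖ₋₂, qₖ = aₖqₖ₋₁ + qₖ₋₂ (with p₋₁=1, p₋₂=0, q₋₁=0, q₋₂=1):
  k=0: a=2, p=2, q=1
  k=1: a=2, p=5, q=2
  k=2: a=3, p=17, q=7
  k=3: a=2, p=39, q=16
  k=4: a=1, p=56, q=23
  k=5: a=3, p=207, q=85

207/85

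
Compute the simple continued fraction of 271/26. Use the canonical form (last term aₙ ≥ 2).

[10; 2, 2, 1, 3]

271 = 10·26 + 11
26 = 2·11 + 4
11 = 2·4 + 3
4 = 1·3 + 1
3 = 3·1 + 0  (stop)
So 271/26 = [10; 2, 2, 1, 3].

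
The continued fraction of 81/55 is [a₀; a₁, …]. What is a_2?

81 = 1·55 + 26   →  a_0 = 1
55 = 2·26 + 3   →  a_1 = 2
26 = 8·3 + 2   →  a_2 = 8

8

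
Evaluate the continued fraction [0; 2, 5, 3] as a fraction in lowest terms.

Fold from the inside: start with 3/1.
  5 + 1/3 = 16/3
  2 + 3/16 = 35/16
  0 + 16/35 = 16/35

16/35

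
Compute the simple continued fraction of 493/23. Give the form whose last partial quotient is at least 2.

493 = 21·23 + 10
23 = 2·10 + 3
10 = 3·3 + 1
3 = 3·1 + 0  (stop)
So 493/23 = [21; 2, 3, 3].

[21; 2, 3, 3]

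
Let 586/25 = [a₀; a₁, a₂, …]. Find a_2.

3

586 = 23·25 + 11   →  a_0 = 23
25 = 2·11 + 3   →  a_1 = 2
11 = 3·3 + 2   →  a_2 = 3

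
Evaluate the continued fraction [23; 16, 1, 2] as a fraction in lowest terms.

Using pₖ = aₖpₖ₋₁ + pₖ₋₂ and qₖ = aₖqₖ₋₁ + qₖ₋₂:
  k=0: a=23, p=23, q=1
  k=1: a=16, p=369, q=16
  k=2: a=1, p=392, q=17
  k=3: a=2, p=1153, q=50

1153/50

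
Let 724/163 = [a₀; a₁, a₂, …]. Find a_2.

3

724 = 4·163 + 72   →  a_0 = 4
163 = 2·72 + 19   →  a_1 = 2
72 = 3·19 + 15   →  a_2 = 3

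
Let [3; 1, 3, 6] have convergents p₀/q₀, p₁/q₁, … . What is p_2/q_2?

15/4

Using pₖ = aₖpₖ₋₁ + pₖ₋₂, qₖ = aₖqₖ₋₁ + qₖ₋₂ (with p₋₁=1, p₋₂=0, q₋₁=0, q₋₂=1):
  k=0: a=3, p=3, q=1
  k=1: a=1, p=4, q=1
  k=2: a=3, p=15, q=4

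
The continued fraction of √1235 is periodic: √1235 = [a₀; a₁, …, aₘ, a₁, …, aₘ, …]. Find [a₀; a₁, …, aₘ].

a₀ = ⌊√1235⌋ = 35.
With m₀=0, d₀=1 and mₖ₊₁ = dₖaₖ − mₖ, dₖ₊₁ = (n − mₖ₊₁²)/dₖ, aₖ₊₁ = ⌊(a₀+mₖ₊₁)/dₖ₊₁⌋:
  k=1: m=35, d=10, a=7
  k=2: m=35, d=1, a=70
d=1 and a=2a₀=70 at k=2, so the next step gives (m, d) = (35, 10) again — its k=1 value — and the period has length 2.

[35; 7, 70]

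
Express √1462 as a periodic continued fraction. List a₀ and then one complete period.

a₀ = ⌊√1462⌋ = 38.
With m₀=0, d₀=1 and mₖ₊₁ = dₖaₖ − mₖ, dₖ₊₁ = (n − mₖ₊₁²)/dₖ, aₖ₊₁ = ⌊(a₀+mₖ₊₁)/dₖ₊₁⌋:
  k=1: m=38, d=18, a=4
  k=2: m=34, d=17, a=4
  k=3: m=34, d=18, a=4
  k=4: m=38, d=1, a=76
d=1 and a=2a₀=76 at k=4, so the next step gives (m, d) = (38, 18) again — its k=1 value — and the period has length 4.

[38; 4, 4, 4, 76]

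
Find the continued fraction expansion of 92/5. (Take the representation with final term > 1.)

[18; 2, 2]

92 = 18·5 + 2
5 = 2·2 + 1
2 = 2·1 + 0  (stop)
So 92/5 = [18; 2, 2].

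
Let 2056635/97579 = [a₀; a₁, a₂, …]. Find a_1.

13

2056635 = 21·97579 + 7476   →  a_0 = 21
97579 = 13·7476 + 391   →  a_1 = 13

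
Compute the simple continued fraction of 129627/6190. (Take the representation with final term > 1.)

[20; 1, 16, 19, 9, 2]

129627 = 20*6190 + 5827
6190 = 1*5827 + 363
5827 = 16*363 + 19
363 = 19*19 + 2
19 = 9*2 + 1
2 = 2*1 + 0  (stop)
So 129627/6190 = [20; 1, 16, 19, 9, 2].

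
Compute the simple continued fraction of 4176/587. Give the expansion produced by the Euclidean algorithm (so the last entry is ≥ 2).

[7; 8, 1, 3, 5, 3]

4176 = 7×587 + 67
587 = 8×67 + 51
67 = 1×51 + 16
51 = 3×16 + 3
16 = 5×3 + 1
3 = 3×1 + 0  (stop)
So 4176/587 = [7; 8, 1, 3, 5, 3].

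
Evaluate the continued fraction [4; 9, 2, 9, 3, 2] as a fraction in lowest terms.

5329/1298

Using pₖ = aₖpₖ₋₁ + pₖ₋₂ and qₖ = aₖqₖ₋₁ + qₖ₋₂:
  k=0: a=4, p=4, q=1
  k=1: a=9, p=37, q=9
  k=2: a=2, p=78, q=19
  k=3: a=9, p=739, q=180
  k=4: a=3, p=2295, q=559
  k=5: a=2, p=5329, q=1298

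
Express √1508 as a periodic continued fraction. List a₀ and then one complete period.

a₀ = ⌊√1508⌋ = 38.
With m₀=0, d₀=1 and mₖ₊₁ = dₖaₖ − mₖ, dₖ₊₁ = (n − mₖ₊₁²)/dₖ, aₖ₊₁ = ⌊(a₀+mₖ₊₁)/dₖ₊₁⌋:
  k=1: m=38, d=64, a=1
  k=2: m=26, d=13, a=4
  k=3: m=26, d=64, a=1
  k=4: m=38, d=1, a=76
d=1 and a=2a₀=76 at k=4, so the next step gives (m, d) = (38, 64) again — its k=1 value — and the period has length 4.

[38; 1, 4, 1, 76]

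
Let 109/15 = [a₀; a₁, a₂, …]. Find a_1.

109 = 7·15 + 4   →  a_0 = 7
15 = 3·4 + 3   →  a_1 = 3

3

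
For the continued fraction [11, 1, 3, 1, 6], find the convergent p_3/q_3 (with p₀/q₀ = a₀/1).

Using pₖ = aₖpₖ₋₁ + pₖ₋₂, qₖ = aₖqₖ₋₁ + qₖ₋₂ (with p₋₁=1, p₋₂=0, q₋₁=0, q₋₂=1):
  k=0: a=11, p=11, q=1
  k=1: a=1, p=12, q=1
  k=2: a=3, p=47, q=4
  k=3: a=1, p=59, q=5

59/5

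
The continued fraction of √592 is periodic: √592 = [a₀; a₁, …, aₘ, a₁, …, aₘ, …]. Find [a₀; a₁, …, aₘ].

a₀ = ⌊√592⌋ = 24.
With m₀=0, d₀=1 and mₖ₊₁ = dₖaₖ − mₖ, dₖ₊₁ = (n − mₖ₊₁²)/dₖ, aₖ₊₁ = ⌊(a₀+mₖ₊₁)/dₖ₊₁⌋:
  k=1: m=24, d=16, a=3
  k=2: m=24, d=1, a=48
d=1 and a=2a₀=48 at k=2, so the next step gives (m, d) = (24, 16) again — its k=1 value — and the period has length 2.

[24; 3, 48]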